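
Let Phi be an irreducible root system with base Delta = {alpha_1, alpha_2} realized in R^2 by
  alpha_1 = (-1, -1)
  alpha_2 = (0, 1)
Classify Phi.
Compute the Cartan integers a_ij = 2(alpha_i, alpha_j)/(alpha_j, alpha_j); the resulting 2x2 Cartan matrix is
[[2, -2], [-1, 2]].
The roots have two lengths (squared-length ratio 2:1); the short ones are alpha_{2}. The associated Dynkin diagram is a chain of 2 nodes with a double edge at one end; the terminal node there is the unique short simple root (B_2), so the type is B_2 (the algebra so(5)).

B2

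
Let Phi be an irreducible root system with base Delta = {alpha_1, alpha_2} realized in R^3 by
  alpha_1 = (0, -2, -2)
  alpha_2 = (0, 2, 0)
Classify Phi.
Compute the Cartan integers a_ij = 2(alpha_i, alpha_j)/(alpha_j, alpha_j); the resulting 2x2 Cartan matrix is
[[2, -2], [-1, 2]].
The roots have two lengths (squared-length ratio 2:1); the short ones are alpha_{2}. The associated Dynkin diagram is a chain of 2 nodes with a double edge at one end; the terminal node there is the unique short simple root (B_2), so the type is B_2 (the algebra so(5)).

B2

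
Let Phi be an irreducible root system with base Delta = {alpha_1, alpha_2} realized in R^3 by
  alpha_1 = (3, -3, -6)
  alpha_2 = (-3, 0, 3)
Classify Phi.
Compute the Cartan integers a_ij = 2(alpha_i, alpha_j)/(alpha_j, alpha_j); the resulting 2x2 Cartan matrix is
[[2, -3], [-1, 2]].
The roots have two lengths (squared-length ratio 3:1); the short ones are alpha_{2}. The associated Dynkin diagram is two nodes joined by a triple edge (G_2), so the type is G_2.

G2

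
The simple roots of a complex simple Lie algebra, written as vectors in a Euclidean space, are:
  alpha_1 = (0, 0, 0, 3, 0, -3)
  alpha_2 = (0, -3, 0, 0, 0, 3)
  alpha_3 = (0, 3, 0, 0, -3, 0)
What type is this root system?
A_3 (sl(4))

Compute the Cartan integers a_ij = 2(alpha_i, alpha_j)/(alpha_j, alpha_j); the resulting 3x3 Cartan matrix is
[[2, -1, 0], [-1, 2, -1], [0, -1, 2]].
All simple roots have the same length, so the diagram is simply laced. The associated Dynkin diagram is a chain of 3 nodes with single edges (A_3), so the type is A_3 (the algebra sl(4)).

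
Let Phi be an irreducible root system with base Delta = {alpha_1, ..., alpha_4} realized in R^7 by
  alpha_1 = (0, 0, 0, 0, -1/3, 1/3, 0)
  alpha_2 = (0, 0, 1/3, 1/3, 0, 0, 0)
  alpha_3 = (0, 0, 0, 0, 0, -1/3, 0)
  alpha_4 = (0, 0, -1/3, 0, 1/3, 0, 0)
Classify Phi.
Compute the Cartan integers a_ij = 2(alpha_i, alpha_j)/(alpha_j, alpha_j); the resulting 4x4 Cartan matrix is
[[2, 0, -2, -1], [0, 2, 0, -1], [-1, 0, 2, 0], [-1, -1, 0, 2]].
The roots have two lengths (squared-length ratio 2:1); the short ones are alpha_{3}. The associated Dynkin diagram is a chain of 4 nodes with a double edge at one end; the terminal node there is the unique short simple root (B_4), so the type is B_4 (the algebra so(9)).

B4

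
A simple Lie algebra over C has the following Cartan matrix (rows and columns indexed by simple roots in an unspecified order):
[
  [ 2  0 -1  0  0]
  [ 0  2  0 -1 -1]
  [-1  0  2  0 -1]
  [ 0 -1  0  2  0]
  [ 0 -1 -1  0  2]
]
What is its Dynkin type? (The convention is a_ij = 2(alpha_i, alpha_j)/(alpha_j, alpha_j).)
The matrix has rank 5 with 2's on the diagonal. Reading the off-diagonal entries as Dynkin edges (a single edge where a_ij = a_ji = -1; a double or triple edge where a_ij * a_ji = 2 or 3), the diagram is a chain of 5 nodes with single edges (A_5). One simple-root ordering that puts it in standard form is (alpha_1, alpha_3, alpha_5, alpha_2, alpha_4). So the algebra is type A_5, i.e. sl(6).

type A_5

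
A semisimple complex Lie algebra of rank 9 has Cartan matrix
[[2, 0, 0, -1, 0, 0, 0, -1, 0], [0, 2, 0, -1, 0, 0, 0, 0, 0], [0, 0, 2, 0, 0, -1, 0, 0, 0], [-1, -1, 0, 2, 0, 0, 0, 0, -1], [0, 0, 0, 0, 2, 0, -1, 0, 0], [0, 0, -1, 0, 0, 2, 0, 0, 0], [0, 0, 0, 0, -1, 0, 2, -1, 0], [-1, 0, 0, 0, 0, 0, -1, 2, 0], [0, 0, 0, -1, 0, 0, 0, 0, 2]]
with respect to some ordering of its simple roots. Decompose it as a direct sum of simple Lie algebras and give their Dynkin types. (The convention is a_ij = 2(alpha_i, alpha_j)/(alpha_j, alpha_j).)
The diagram associated to this matrix has two connected components: the simple roots {alpha_3, alpha_6} form a chain of 2 nodes with single edges (A_2), and {alpha_1, alpha_2, alpha_4, alpha_5, alpha_7, alpha_8, alpha_9} form a chain of 5 nodes with a fork of two nodes at one end (D_7). A semisimple Lie algebra decomposes uniquely as the direct sum of simple ideals, one per connected component of its Dynkin diagram, so g ≅ A_2 ⊕ D_7 (dimension 8 + 91 = 99).

A_2 + D_7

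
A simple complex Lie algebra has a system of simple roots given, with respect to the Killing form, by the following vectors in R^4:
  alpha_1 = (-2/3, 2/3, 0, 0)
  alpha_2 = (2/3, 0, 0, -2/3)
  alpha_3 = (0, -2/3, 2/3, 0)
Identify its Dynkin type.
A3

Compute the Cartan integers a_ij = 2(alpha_i, alpha_j)/(alpha_j, alpha_j); the resulting 3x3 Cartan matrix is
[[2, -1, -1], [-1, 2, 0], [-1, 0, 2]].
All simple roots have the same length, so the diagram is simply laced. The associated Dynkin diagram is a chain of 3 nodes with single edges (A_3), so the type is A_3 (the algebra sl(4)).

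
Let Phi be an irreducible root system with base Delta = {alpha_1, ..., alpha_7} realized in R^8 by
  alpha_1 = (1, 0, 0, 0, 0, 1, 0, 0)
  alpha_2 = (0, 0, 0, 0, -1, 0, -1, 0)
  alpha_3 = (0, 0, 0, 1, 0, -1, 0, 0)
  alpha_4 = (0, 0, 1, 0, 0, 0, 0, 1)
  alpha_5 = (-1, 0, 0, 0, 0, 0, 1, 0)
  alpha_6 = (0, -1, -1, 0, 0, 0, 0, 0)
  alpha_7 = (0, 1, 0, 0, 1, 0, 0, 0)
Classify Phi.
A7

Compute the Cartan integers a_ij = 2(alpha_i, alpha_j)/(alpha_j, alpha_j); the resulting 7x7 Cartan matrix is
[[2, 0, -1, 0, -1, 0, 0], [0, 2, 0, 0, -1, 0, -1], [-1, 0, 2, 0, 0, 0, 0], [0, 0, 0, 2, 0, -1, 0], [-1, -1, 0, 0, 2, 0, 0], [0, 0, 0, -1, 0, 2, -1], [0, -1, 0, 0, 0, -1, 2]].
All simple roots have the same length, so the diagram is simply laced. The associated Dynkin diagram is a chain of 7 nodes with single edges (A_7), so the type is A_7 (the algebra sl(8)).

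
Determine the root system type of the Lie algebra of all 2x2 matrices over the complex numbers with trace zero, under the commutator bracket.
A_1

This is sl(2), which has dimension 2^2 - 1 = 3 and rank 2 - 1 = 1 (a Cartan subalgebra is the diagonal traceless matrices). In the classification of classical Lie algebras, the special linear algebra sl(n+1) has type A_n; here n = 1, so the Dynkin diagram is a chain of 1 nodes with single edges (A_1). Hence the type is A_1.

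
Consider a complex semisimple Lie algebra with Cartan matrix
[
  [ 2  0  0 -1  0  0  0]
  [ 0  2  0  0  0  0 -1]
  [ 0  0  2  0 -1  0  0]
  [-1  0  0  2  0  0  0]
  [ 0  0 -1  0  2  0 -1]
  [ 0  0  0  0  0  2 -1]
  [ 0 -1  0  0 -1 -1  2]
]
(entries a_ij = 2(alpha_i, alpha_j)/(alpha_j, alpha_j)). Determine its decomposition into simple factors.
The diagram associated to this matrix has two connected components: the simple roots {alpha_1, alpha_4} form a chain of 2 nodes with single edges (A_2), and {alpha_2, alpha_3, alpha_5, alpha_6, alpha_7} form a chain of 3 nodes with a fork of two nodes at one end (D_5). A semisimple Lie algebra decomposes uniquely as the direct sum of simple ideals, one per connected component of its Dynkin diagram, so g ≅ A_2 ⊕ D_5 (dimension 8 + 45 = 53).

A_2 ⊕ D_5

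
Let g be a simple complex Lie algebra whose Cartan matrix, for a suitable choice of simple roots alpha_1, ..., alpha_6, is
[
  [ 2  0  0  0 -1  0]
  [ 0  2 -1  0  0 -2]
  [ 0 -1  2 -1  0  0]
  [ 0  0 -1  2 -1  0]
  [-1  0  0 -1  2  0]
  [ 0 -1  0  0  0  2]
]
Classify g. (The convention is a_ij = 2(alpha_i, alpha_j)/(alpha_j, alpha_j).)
B_6

The matrix has rank 6 with 2's on the diagonal. Reading the off-diagonal entries as Dynkin edges (a single edge where a_ij = a_ji = -1; a double or triple edge where a_ij * a_ji = 2 or 3), the diagram is a chain of 6 nodes with a double edge at one end; the terminal node there is the unique short simple root (B_6). One simple-root ordering that puts it in standard form is (alpha_1, alpha_5, alpha_4, alpha_3, alpha_2, alpha_6). So the algebra is type B_6, i.e. so(13).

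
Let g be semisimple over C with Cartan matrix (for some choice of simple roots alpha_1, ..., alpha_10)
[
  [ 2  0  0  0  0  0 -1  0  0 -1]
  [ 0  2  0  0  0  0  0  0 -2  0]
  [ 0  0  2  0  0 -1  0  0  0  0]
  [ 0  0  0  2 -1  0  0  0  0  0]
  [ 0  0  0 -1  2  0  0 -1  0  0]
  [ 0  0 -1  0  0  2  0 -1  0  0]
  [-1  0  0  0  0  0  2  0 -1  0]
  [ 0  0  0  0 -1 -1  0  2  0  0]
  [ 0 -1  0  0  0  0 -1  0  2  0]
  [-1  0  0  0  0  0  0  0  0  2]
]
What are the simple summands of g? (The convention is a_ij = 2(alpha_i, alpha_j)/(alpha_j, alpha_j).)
The diagram associated to this matrix has two connected components: the simple roots {alpha_3, alpha_4, alpha_5, alpha_6, alpha_8} form a chain of 5 nodes with single edges (A_5), and {alpha_1, alpha_2, alpha_7, alpha_9, alpha_10} form a chain of 5 nodes with a double edge at one end; the terminal node there is the unique long simple root (C_5). A semisimple Lie algebra decomposes uniquely as the direct sum of simple ideals, one per connected component of its Dynkin diagram, so g ≅ A_5 ⊕ C_5 (dimension 35 + 55 = 90).

type A_5 + type C_5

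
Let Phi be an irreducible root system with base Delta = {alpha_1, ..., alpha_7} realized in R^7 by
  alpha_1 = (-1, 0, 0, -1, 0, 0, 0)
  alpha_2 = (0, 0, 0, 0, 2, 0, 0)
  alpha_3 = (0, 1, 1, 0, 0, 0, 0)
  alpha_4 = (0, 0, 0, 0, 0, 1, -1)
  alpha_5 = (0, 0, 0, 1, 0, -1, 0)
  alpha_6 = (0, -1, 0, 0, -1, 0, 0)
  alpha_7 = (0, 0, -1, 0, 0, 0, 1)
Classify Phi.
Compute the Cartan integers a_ij = 2(alpha_i, alpha_j)/(alpha_j, alpha_j); the resulting 7x7 Cartan matrix is
[[2, 0, 0, 0, -1, 0, 0], [0, 2, 0, 0, 0, -2, 0], [0, 0, 2, 0, 0, -1, -1], [0, 0, 0, 2, -1, 0, -1], [-1, 0, 0, -1, 2, 0, 0], [0, -1, -1, 0, 0, 2, 0], [0, 0, -1, -1, 0, 0, 2]].
The roots have two lengths (squared-length ratio 2:1); the short ones are alpha_{1,3,4,5,6,7}. The associated Dynkin diagram is a chain of 7 nodes with a double edge at one end; the terminal node there is the unique long simple root (C_7), so the type is C_7 (the algebra sp(14)).

C_7 (sp(14))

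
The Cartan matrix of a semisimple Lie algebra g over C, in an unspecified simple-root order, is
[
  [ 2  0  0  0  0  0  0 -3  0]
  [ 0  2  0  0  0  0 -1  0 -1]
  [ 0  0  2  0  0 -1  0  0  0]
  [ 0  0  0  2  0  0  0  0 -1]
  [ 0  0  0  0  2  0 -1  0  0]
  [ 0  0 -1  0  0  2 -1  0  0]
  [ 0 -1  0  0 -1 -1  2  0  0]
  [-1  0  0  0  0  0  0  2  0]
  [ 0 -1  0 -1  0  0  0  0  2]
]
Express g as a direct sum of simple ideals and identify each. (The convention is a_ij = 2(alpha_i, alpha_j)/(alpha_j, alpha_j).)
E_7 + G_2

The diagram associated to this matrix has two connected components: the simple roots {alpha_2, alpha_3, alpha_4, alpha_5, alpha_6, alpha_7, alpha_9} form a chain of 6 nodes with one extra node attached to the third node from one end (E_7), and {alpha_1, alpha_8} form two nodes joined by a triple edge (G_2). A semisimple Lie algebra decomposes uniquely as the direct sum of simple ideals, one per connected component of its Dynkin diagram, so g ≅ E_7 ⊕ G_2 (dimension 133 + 14 = 147).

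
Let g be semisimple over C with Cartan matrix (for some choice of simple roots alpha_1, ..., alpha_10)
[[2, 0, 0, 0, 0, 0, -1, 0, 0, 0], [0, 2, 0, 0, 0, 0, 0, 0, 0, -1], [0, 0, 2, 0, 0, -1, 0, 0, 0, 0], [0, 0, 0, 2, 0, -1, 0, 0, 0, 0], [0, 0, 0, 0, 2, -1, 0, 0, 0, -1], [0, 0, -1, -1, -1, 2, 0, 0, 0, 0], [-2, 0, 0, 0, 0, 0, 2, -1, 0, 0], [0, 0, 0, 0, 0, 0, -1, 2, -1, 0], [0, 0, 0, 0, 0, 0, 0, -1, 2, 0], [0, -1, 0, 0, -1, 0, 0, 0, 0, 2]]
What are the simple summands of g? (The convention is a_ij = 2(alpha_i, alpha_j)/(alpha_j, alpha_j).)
The diagram associated to this matrix has two connected components: the simple roots {alpha_1, alpha_7, alpha_8, alpha_9} form a chain of 4 nodes with a double edge at one end; the terminal node there is the unique short simple root (B_4), and {alpha_2, alpha_3, alpha_4, alpha_5, alpha_6, alpha_10} form a chain of 4 nodes with a fork of two nodes at one end (D_6). A semisimple Lie algebra decomposes uniquely as the direct sum of simple ideals, one per connected component of its Dynkin diagram, so g ≅ B_4 ⊕ D_6 (dimension 36 + 66 = 102).

B_4 (so(9)) ⊕ D_6 (so(12))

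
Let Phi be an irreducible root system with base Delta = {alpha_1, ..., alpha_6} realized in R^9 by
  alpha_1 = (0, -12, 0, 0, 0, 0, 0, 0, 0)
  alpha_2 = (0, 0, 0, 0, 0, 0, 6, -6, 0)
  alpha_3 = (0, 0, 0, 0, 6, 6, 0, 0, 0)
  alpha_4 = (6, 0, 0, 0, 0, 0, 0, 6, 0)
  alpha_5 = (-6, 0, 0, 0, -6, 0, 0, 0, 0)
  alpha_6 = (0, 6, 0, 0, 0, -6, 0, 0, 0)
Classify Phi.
C_6

Compute the Cartan integers a_ij = 2(alpha_i, alpha_j)/(alpha_j, alpha_j); the resulting 6x6 Cartan matrix is
[[2, 0, 0, 0, 0, -2], [0, 2, 0, -1, 0, 0], [0, 0, 2, 0, -1, -1], [0, -1, 0, 2, -1, 0], [0, 0, -1, -1, 2, 0], [-1, 0, -1, 0, 0, 2]].
The roots have two lengths (squared-length ratio 2:1); the short ones are alpha_{2,3,4,5,6}. The associated Dynkin diagram is a chain of 6 nodes with a double edge at one end; the terminal node there is the unique long simple root (C_6), so the type is C_6 (the algebra sp(12)).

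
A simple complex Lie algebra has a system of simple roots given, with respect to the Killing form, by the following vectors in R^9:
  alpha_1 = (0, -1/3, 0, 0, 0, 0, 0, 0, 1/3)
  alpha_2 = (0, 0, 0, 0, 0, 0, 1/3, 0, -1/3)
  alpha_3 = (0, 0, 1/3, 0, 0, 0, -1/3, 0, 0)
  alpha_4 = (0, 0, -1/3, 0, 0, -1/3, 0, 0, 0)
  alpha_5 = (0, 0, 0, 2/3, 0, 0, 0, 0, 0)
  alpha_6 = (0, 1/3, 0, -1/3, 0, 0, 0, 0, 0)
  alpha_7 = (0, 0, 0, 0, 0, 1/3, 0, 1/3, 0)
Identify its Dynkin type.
Compute the Cartan integers a_ij = 2(alpha_i, alpha_j)/(alpha_j, alpha_j); the resulting 7x7 Cartan matrix is
[[2, -1, 0, 0, 0, -1, 0], [-1, 2, -1, 0, 0, 0, 0], [0, -1, 2, -1, 0, 0, 0], [0, 0, -1, 2, 0, 0, -1], [0, 0, 0, 0, 2, -2, 0], [-1, 0, 0, 0, -1, 2, 0], [0, 0, 0, -1, 0, 0, 2]].
The roots have two lengths (squared-length ratio 2:1); the short ones are alpha_{1,2,3,4,6,7}. The associated Dynkin diagram is a chain of 7 nodes with a double edge at one end; the terminal node there is the unique long simple root (C_7), so the type is C_7 (the algebra sp(14)).

C_7 (sp(14))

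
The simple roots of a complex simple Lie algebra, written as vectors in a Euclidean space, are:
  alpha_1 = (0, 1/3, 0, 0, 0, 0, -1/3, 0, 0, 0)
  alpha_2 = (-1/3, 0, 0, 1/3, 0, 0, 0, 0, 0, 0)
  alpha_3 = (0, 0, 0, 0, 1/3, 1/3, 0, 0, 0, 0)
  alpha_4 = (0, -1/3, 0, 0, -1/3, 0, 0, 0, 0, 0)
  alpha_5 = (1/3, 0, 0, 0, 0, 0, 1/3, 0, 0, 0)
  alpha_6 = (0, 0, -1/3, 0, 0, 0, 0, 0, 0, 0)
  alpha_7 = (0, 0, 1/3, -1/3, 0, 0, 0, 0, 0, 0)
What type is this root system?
Compute the Cartan integers a_ij = 2(alpha_i, alpha_j)/(alpha_j, alpha_j); the resulting 7x7 Cartan matrix is
[[2, 0, 0, -1, -1, 0, 0], [0, 2, 0, 0, -1, 0, -1], [0, 0, 2, -1, 0, 0, 0], [-1, 0, -1, 2, 0, 0, 0], [-1, -1, 0, 0, 2, 0, 0], [0, 0, 0, 0, 0, 2, -1], [0, -1, 0, 0, 0, -2, 2]].
The roots have two lengths (squared-length ratio 2:1); the short ones are alpha_{6}. The associated Dynkin diagram is a chain of 7 nodes with a double edge at one end; the terminal node there is the unique short simple root (B_7), so the type is B_7 (the algebra so(15)).

type B_7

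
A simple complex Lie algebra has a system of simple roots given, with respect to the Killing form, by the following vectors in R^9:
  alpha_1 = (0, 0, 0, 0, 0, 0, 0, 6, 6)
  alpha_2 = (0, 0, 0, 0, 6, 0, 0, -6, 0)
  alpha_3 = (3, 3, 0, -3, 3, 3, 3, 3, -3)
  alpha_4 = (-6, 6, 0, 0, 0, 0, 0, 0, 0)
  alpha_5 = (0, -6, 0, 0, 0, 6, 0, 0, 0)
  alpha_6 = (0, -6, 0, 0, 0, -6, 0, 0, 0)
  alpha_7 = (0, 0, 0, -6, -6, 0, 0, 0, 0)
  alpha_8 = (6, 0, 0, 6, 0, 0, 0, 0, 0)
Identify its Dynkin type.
type E_8

Compute the Cartan integers a_ij = 2(alpha_i, alpha_j)/(alpha_j, alpha_j); the resulting 8x8 Cartan matrix is
[[2, -1, 0, 0, 0, 0, 0, 0], [-1, 2, 0, 0, 0, 0, -1, 0], [0, 0, 2, 0, 0, -1, 0, 0], [0, 0, 0, 2, -1, -1, 0, -1], [0, 0, 0, -1, 2, 0, 0, 0], [0, 0, -1, -1, 0, 2, 0, 0], [0, -1, 0, 0, 0, 0, 2, -1], [0, 0, 0, -1, 0, 0, -1, 2]].
All simple roots have the same length, so the diagram is simply laced. The associated Dynkin diagram is a chain of 7 nodes with one extra node attached to the third node from one end (E_8), so the type is E_8.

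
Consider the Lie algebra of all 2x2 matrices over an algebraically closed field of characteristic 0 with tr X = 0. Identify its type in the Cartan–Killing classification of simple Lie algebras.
This is sl(2), which has dimension 2^2 - 1 = 3 and rank 2 - 1 = 1 (a Cartan subalgebra is the diagonal traceless matrices). In the classification of classical Lie algebras, the special linear algebra sl(n+1) has type A_n; here n = 1, so the Dynkin diagram is a chain of 1 nodes with single edges (A_1). Hence the type is A_1.

A1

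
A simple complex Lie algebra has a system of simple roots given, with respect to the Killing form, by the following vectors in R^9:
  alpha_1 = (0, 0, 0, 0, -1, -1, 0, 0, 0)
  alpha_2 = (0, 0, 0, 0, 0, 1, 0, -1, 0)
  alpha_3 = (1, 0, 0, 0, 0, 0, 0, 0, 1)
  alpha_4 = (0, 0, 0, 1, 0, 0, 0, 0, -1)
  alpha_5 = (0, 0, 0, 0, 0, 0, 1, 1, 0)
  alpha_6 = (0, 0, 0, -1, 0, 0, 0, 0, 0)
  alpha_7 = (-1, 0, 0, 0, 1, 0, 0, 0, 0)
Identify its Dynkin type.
B_7

Compute the Cartan integers a_ij = 2(alpha_i, alpha_j)/(alpha_j, alpha_j); the resulting 7x7 Cartan matrix is
[[2, -1, 0, 0, 0, 0, -1], [-1, 2, 0, 0, -1, 0, 0], [0, 0, 2, -1, 0, 0, -1], [0, 0, -1, 2, 0, -2, 0], [0, -1, 0, 0, 2, 0, 0], [0, 0, 0, -1, 0, 2, 0], [-1, 0, -1, 0, 0, 0, 2]].
The roots have two lengths (squared-length ratio 2:1); the short ones are alpha_{6}. The associated Dynkin diagram is a chain of 7 nodes with a double edge at one end; the terminal node there is the unique short simple root (B_7), so the type is B_7 (the algebra so(15)).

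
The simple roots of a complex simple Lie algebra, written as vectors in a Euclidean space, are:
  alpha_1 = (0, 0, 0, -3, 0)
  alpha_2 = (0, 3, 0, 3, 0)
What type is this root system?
B_2 (so(5))

Compute the Cartan integers a_ij = 2(alpha_i, alpha_j)/(alpha_j, alpha_j); the resulting 2x2 Cartan matrix is
[[2, -1], [-2, 2]].
The roots have two lengths (squared-length ratio 2:1); the short ones are alpha_{1}. The associated Dynkin diagram is a chain of 2 nodes with a double edge at one end; the terminal node there is the unique short simple root (B_2), so the type is B_2 (the algebra so(5)).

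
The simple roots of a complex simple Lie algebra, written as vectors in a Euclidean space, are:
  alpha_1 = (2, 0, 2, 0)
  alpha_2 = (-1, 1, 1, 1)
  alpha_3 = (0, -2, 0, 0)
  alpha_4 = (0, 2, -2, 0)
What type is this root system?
Compute the Cartan integers a_ij = 2(alpha_i, alpha_j)/(alpha_j, alpha_j); the resulting 4x4 Cartan matrix is
[[2, 0, 0, -1], [0, 2, -1, 0], [0, -1, 2, -1], [-1, 0, -2, 2]].
The roots have two lengths (squared-length ratio 2:1); the short ones are alpha_{2,3}. The associated Dynkin diagram is a chain of 4 nodes with a double edge between the middle two (F_4), so the type is F_4.

F_4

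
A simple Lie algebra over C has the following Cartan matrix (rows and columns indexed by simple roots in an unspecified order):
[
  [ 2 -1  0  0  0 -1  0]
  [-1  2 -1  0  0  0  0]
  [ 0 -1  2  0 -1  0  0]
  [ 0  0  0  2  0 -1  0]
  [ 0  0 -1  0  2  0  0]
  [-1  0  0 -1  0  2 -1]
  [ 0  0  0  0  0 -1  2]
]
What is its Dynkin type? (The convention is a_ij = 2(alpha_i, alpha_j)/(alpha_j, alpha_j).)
D_7

The matrix has rank 7 with 2's on the diagonal. Reading the off-diagonal entries as Dynkin edges (a single edge where a_ij = a_ji = -1; a double or triple edge where a_ij * a_ji = 2 or 3), the diagram is a chain of 5 nodes with a fork of two nodes at one end (D_7). One simple-root ordering that puts it in standard form is (alpha_5, alpha_3, alpha_2, alpha_1, alpha_6, alpha_7, alpha_4). So the algebra is type D_7, i.e. so(14).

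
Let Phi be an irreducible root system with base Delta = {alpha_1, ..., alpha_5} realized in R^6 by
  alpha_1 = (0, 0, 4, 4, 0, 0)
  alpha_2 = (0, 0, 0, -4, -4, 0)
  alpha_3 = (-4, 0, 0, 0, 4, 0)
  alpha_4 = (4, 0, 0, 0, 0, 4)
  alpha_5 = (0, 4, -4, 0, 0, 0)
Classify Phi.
Compute the Cartan integers a_ij = 2(alpha_i, alpha_j)/(alpha_j, alpha_j); the resulting 5x5 Cartan matrix is
[[2, -1, 0, 0, -1], [-1, 2, -1, 0, 0], [0, -1, 2, -1, 0], [0, 0, -1, 2, 0], [-1, 0, 0, 0, 2]].
All simple roots have the same length, so the diagram is simply laced. The associated Dynkin diagram is a chain of 5 nodes with single edges (A_5), so the type is A_5 (the algebra sl(6)).

A_5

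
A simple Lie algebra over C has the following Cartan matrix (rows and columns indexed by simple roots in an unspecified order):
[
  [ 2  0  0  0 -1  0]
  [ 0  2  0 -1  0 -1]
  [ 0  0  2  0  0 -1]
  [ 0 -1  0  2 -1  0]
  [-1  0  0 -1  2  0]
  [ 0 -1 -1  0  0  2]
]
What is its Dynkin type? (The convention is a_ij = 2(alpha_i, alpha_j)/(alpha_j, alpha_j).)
The matrix has rank 6 with 2's on the diagonal. Reading the off-diagonal entries as Dynkin edges (a single edge where a_ij = a_ji = -1; a double or triple edge where a_ij * a_ji = 2 or 3), the diagram is a chain of 6 nodes with single edges (A_6). One simple-root ordering that puts it in standard form is (alpha_3, alpha_6, alpha_2, alpha_4, alpha_5, alpha_1). So the algebra is type A_6, i.e. sl(7).

type A_6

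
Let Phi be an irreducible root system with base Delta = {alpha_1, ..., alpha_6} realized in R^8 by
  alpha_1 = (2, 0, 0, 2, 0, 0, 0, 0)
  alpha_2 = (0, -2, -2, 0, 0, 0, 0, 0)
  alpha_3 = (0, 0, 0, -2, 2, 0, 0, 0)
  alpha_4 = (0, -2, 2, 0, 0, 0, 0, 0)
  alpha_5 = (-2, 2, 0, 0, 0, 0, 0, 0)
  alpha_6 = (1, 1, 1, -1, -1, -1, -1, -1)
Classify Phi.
Compute the Cartan integers a_ij = 2(alpha_i, alpha_j)/(alpha_j, alpha_j); the resulting 6x6 Cartan matrix is
[[2, 0, -1, 0, -1, 0], [0, 2, 0, 0, -1, -1], [-1, 0, 2, 0, 0, 0], [0, 0, 0, 2, -1, 0], [-1, -1, 0, -1, 2, 0], [0, -1, 0, 0, 0, 2]].
All simple roots have the same length, so the diagram is simply laced. The associated Dynkin diagram is a chain of 5 nodes with one extra node attached to the third node from one end (E_6), so the type is E_6.

E_6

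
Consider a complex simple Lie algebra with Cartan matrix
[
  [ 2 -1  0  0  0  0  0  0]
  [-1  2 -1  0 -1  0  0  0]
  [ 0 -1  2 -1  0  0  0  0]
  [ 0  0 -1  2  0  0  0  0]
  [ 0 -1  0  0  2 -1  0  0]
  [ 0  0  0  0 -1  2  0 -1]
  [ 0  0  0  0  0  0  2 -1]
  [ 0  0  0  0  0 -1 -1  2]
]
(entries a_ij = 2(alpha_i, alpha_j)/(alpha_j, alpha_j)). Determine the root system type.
E8

The matrix has rank 8 with 2's on the diagonal. Reading the off-diagonal entries as Dynkin edges (a single edge where a_ij = a_ji = -1; a double or triple edge where a_ij * a_ji = 2 or 3), the diagram is a chain of 7 nodes with one extra node attached to the third node from one end (E_8). One simple-root ordering that puts it in standard form is (alpha_4, alpha_1, alpha_3, alpha_2, alpha_5, alpha_6, alpha_8, alpha_7). So the algebra is type E_8.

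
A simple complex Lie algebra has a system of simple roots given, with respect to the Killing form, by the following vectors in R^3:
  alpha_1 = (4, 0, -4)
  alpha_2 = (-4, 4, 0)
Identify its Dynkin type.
A2

Compute the Cartan integers a_ij = 2(alpha_i, alpha_j)/(alpha_j, alpha_j); the resulting 2x2 Cartan matrix is
[[2, -1], [-1, 2]].
All simple roots have the same length, so the diagram is simply laced. The associated Dynkin diagram is a chain of 2 nodes with single edges (A_2), so the type is A_2 (the algebra sl(3)).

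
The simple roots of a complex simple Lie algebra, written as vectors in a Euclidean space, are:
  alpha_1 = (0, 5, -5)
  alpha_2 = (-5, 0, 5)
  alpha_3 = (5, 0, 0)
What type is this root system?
B_3

Compute the Cartan integers a_ij = 2(alpha_i, alpha_j)/(alpha_j, alpha_j); the resulting 3x3 Cartan matrix is
[[2, -1, 0], [-1, 2, -2], [0, -1, 2]].
The roots have two lengths (squared-length ratio 2:1); the short ones are alpha_{3}. The associated Dynkin diagram is a chain of 3 nodes with a double edge at one end; the terminal node there is the unique short simple root (B_3), so the type is B_3 (the algebra so(7)).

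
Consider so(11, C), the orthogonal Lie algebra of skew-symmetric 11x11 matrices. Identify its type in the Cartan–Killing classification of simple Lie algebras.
This is so(11) with 11 odd, which has dimension 11(11-1)/2 = 55 and rank (11-1)/2 = 5. In the classification of classical Lie algebras, the orthogonal algebra so(2n+1) in an odd number of variables has type B_n; here n = 5, so the Dynkin diagram is a chain of 5 nodes with a double edge at one end; the terminal node there is the unique short simple root (B_5). Hence the type is B_5.

B_5 (so(11))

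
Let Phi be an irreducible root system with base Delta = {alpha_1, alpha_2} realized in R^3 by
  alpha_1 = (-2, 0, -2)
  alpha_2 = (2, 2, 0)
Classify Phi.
Compute the Cartan integers a_ij = 2(alpha_i, alpha_j)/(alpha_j, alpha_j); the resulting 2x2 Cartan matrix is
[[2, -1], [-1, 2]].
All simple roots have the same length, so the diagram is simply laced. The associated Dynkin diagram is a chain of 2 nodes with single edges (A_2), so the type is A_2 (the algebra sl(3)).

A2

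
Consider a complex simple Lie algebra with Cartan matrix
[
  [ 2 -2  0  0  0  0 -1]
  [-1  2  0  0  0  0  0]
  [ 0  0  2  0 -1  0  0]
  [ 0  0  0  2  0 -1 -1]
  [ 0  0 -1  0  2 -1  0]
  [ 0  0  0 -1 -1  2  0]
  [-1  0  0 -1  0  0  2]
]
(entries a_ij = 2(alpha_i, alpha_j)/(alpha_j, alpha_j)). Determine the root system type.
The matrix has rank 7 with 2's on the diagonal. Reading the off-diagonal entries as Dynkin edges (a single edge where a_ij = a_ji = -1; a double or triple edge where a_ij * a_ji = 2 or 3), the diagram is a chain of 7 nodes with a double edge at one end; the terminal node there is the unique short simple root (B_7). One simple-root ordering that puts it in standard form is (alpha_3, alpha_5, alpha_6, alpha_4, alpha_7, alpha_1, alpha_2). So the algebra is type B_7, i.e. so(15).

type B_7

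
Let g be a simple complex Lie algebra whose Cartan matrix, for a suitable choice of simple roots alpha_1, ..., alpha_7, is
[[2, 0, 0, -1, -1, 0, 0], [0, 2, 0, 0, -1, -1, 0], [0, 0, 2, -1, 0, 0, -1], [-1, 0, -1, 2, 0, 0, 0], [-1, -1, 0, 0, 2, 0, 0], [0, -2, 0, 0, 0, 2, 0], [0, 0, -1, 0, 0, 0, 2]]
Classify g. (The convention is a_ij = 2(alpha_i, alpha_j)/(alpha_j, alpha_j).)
The matrix has rank 7 with 2's on the diagonal. Reading the off-diagonal entries as Dynkin edges (a single edge where a_ij = a_ji = -1; a double or triple edge where a_ij * a_ji = 2 or 3), the diagram is a chain of 7 nodes with a double edge at one end; the terminal node there is the unique long simple root (C_7). One simple-root ordering that puts it in standard form is (alpha_7, alpha_3, alpha_4, alpha_1, alpha_5, alpha_2, alpha_6). So the algebra is type C_7, i.e. sp(14).

C7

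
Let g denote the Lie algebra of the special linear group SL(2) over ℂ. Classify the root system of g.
A_1 (sl(2))

This is sl(2), which has dimension 2^2 - 1 = 3 and rank 2 - 1 = 1 (a Cartan subalgebra is the diagonal traceless matrices). In the classification of classical Lie algebras, the special linear algebra sl(n+1) has type A_n; here n = 1, so the Dynkin diagram is a chain of 1 nodes with single edges (A_1). Hence the type is A_1.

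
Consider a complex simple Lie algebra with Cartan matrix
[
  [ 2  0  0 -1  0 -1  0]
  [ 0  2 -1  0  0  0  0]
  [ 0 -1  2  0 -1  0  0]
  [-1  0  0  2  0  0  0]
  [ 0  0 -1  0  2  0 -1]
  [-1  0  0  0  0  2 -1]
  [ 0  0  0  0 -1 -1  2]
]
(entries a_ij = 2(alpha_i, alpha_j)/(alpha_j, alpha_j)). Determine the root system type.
The matrix has rank 7 with 2's on the diagonal. Reading the off-diagonal entries as Dynkin edges (a single edge where a_ij = a_ji = -1; a double or triple edge where a_ij * a_ji = 2 or 3), the diagram is a chain of 7 nodes with single edges (A_7). One simple-root ordering that puts it in standard form is (alpha_4, alpha_1, alpha_6, alpha_7, alpha_5, alpha_3, alpha_2). So the algebra is type A_7, i.e. sl(8).

A7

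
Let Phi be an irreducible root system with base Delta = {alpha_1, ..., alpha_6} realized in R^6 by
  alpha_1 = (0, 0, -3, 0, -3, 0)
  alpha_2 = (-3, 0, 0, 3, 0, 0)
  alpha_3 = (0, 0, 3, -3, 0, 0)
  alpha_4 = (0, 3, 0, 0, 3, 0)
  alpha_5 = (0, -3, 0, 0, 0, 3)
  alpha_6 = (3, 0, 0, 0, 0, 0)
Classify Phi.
Compute the Cartan integers a_ij = 2(alpha_i, alpha_j)/(alpha_j, alpha_j); the resulting 6x6 Cartan matrix is
[[2, 0, -1, -1, 0, 0], [0, 2, -1, 0, 0, -2], [-1, -1, 2, 0, 0, 0], [-1, 0, 0, 2, -1, 0], [0, 0, 0, -1, 2, 0], [0, -1, 0, 0, 0, 2]].
The roots have two lengths (squared-length ratio 2:1); the short ones are alpha_{6}. The associated Dynkin diagram is a chain of 6 nodes with a double edge at one end; the terminal node there is the unique short simple root (B_6), so the type is B_6 (the algebra so(13)).

type B_6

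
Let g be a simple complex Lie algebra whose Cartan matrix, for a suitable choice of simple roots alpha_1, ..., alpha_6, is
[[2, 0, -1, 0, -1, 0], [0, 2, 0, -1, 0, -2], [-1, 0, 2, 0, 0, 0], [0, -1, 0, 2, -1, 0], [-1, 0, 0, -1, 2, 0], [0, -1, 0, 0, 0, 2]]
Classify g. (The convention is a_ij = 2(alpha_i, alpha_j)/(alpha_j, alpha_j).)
The matrix has rank 6 with 2's on the diagonal. Reading the off-diagonal entries as Dynkin edges (a single edge where a_ij = a_ji = -1; a double or triple edge where a_ij * a_ji = 2 or 3), the diagram is a chain of 6 nodes with a double edge at one end; the terminal node there is the unique short simple root (B_6). One simple-root ordering that puts it in standard form is (alpha_3, alpha_1, alpha_5, alpha_4, alpha_2, alpha_6). So the algebra is type B_6, i.e. so(13).

B_6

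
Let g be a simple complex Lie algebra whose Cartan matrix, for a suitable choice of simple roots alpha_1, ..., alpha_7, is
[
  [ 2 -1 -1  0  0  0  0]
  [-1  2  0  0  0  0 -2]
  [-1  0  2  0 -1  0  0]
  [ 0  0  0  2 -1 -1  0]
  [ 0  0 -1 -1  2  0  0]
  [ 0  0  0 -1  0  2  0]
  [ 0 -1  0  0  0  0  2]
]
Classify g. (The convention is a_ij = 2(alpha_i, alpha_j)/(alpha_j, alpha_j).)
type B_7

The matrix has rank 7 with 2's on the diagonal. Reading the off-diagonal entries as Dynkin edges (a single edge where a_ij = a_ji = -1; a double or triple edge where a_ij * a_ji = 2 or 3), the diagram is a chain of 7 nodes with a double edge at one end; the terminal node there is the unique short simple root (B_7). One simple-root ordering that puts it in standard form is (alpha_6, alpha_4, alpha_5, alpha_3, alpha_1, alpha_2, alpha_7). So the algebra is type B_7, i.e. so(15).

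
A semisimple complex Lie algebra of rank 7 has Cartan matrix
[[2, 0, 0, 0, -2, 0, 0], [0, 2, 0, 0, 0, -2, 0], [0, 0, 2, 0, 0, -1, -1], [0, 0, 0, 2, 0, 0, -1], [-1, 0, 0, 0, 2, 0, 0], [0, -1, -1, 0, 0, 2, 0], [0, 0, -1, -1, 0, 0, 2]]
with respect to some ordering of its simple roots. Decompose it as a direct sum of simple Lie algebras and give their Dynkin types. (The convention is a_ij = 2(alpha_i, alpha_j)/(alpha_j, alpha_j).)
B_2 ⊕ C_5

The diagram associated to this matrix has two connected components: the simple roots {alpha_1, alpha_5} form a chain of 2 nodes with a double edge at one end; the terminal node there is the unique short simple root (B_2), and {alpha_2, alpha_3, alpha_4, alpha_6, alpha_7} form a chain of 5 nodes with a double edge at one end; the terminal node there is the unique long simple root (C_5). A semisimple Lie algebra decomposes uniquely as the direct sum of simple ideals, one per connected component of its Dynkin diagram, so g ≅ B_2 ⊕ C_5 (dimension 10 + 55 = 65).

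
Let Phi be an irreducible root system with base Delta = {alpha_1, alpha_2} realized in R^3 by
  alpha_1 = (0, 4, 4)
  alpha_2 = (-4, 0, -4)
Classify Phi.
type A_2

Compute the Cartan integers a_ij = 2(alpha_i, alpha_j)/(alpha_j, alpha_j); the resulting 2x2 Cartan matrix is
[[2, -1], [-1, 2]].
All simple roots have the same length, so the diagram is simply laced. The associated Dynkin diagram is a chain of 2 nodes with single edges (A_2), so the type is A_2 (the algebra sl(3)).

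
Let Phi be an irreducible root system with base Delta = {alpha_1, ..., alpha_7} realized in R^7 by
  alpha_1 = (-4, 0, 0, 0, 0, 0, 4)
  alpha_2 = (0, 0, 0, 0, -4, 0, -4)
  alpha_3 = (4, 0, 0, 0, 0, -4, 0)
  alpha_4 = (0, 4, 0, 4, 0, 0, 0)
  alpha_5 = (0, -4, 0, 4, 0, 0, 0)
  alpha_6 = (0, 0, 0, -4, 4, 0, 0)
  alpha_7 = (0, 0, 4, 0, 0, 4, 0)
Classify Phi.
type D_7

Compute the Cartan integers a_ij = 2(alpha_i, alpha_j)/(alpha_j, alpha_j); the resulting 7x7 Cartan matrix is
[[2, -1, -1, 0, 0, 0, 0], [-1, 2, 0, 0, 0, -1, 0], [-1, 0, 2, 0, 0, 0, -1], [0, 0, 0, 2, 0, -1, 0], [0, 0, 0, 0, 2, -1, 0], [0, -1, 0, -1, -1, 2, 0], [0, 0, -1, 0, 0, 0, 2]].
All simple roots have the same length, so the diagram is simply laced. The associated Dynkin diagram is a chain of 5 nodes with a fork of two nodes at one end (D_7), so the type is D_7 (the algebra so(14)).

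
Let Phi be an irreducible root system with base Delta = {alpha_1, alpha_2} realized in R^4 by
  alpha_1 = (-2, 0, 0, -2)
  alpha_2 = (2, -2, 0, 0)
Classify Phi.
type A_2

Compute the Cartan integers a_ij = 2(alpha_i, alpha_j)/(alpha_j, alpha_j); the resulting 2x2 Cartan matrix is
[[2, -1], [-1, 2]].
All simple roots have the same length, so the diagram is simply laced. The associated Dynkin diagram is a chain of 2 nodes with single edges (A_2), so the type is A_2 (the algebra sl(3)).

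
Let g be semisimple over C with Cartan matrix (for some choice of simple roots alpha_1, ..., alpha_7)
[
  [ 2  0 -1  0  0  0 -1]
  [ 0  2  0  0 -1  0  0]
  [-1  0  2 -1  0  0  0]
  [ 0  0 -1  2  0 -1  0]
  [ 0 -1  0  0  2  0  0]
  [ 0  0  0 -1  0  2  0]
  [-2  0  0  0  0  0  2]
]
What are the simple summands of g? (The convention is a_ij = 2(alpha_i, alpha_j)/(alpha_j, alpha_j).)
The diagram associated to this matrix has two connected components: the simple roots {alpha_2, alpha_5} form a chain of 2 nodes with single edges (A_2), and {alpha_1, alpha_3, alpha_4, alpha_6, alpha_7} form a chain of 5 nodes with a double edge at one end; the terminal node there is the unique long simple root (C_5). A semisimple Lie algebra decomposes uniquely as the direct sum of simple ideals, one per connected component of its Dynkin diagram, so g ≅ A_2 ⊕ C_5 (dimension 8 + 55 = 63).

A_2 ⊕ C_5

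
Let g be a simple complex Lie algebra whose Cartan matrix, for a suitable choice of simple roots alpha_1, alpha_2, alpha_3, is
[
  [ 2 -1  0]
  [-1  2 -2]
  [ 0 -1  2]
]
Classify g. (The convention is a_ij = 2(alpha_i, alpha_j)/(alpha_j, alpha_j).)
The matrix has rank 3 with 2's on the diagonal. Reading the off-diagonal entries as Dynkin edges (a single edge where a_ij = a_ji = -1; a double or triple edge where a_ij * a_ji = 2 or 3), the diagram is a chain of 3 nodes with a double edge at one end; the terminal node there is the unique short simple root (B_3). One simple-root ordering that puts it in standard form is (alpha_1, alpha_2, alpha_3). So the algebra is type B_3, i.e. so(7).

type B_3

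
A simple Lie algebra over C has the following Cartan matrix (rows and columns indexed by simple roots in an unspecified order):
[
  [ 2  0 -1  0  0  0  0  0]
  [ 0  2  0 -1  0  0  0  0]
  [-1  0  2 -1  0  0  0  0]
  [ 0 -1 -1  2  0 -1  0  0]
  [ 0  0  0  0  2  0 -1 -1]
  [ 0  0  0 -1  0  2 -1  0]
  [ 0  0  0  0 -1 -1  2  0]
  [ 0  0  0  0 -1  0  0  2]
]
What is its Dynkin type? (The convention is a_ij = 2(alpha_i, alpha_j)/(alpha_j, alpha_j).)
type E_8

The matrix has rank 8 with 2's on the diagonal. Reading the off-diagonal entries as Dynkin edges (a single edge where a_ij = a_ji = -1; a double or triple edge where a_ij * a_ji = 2 or 3), the diagram is a chain of 7 nodes with one extra node attached to the third node from one end (E_8). One simple-root ordering that puts it in standard form is (alpha_1, alpha_2, alpha_3, alpha_4, alpha_6, alpha_7, alpha_5, alpha_8). So the algebra is type E_8.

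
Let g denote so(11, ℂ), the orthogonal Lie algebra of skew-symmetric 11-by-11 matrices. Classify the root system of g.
B_5

This is so(11) with 11 odd, which has dimension 11(11-1)/2 = 55 and rank (11-1)/2 = 5. In the classification of classical Lie algebras, the orthogonal algebra so(2n+1) in an odd number of variables has type B_n; here n = 5, so the Dynkin diagram is a chain of 5 nodes with a double edge at one end; the terminal node there is the unique short simple root (B_5). Hence the type is B_5.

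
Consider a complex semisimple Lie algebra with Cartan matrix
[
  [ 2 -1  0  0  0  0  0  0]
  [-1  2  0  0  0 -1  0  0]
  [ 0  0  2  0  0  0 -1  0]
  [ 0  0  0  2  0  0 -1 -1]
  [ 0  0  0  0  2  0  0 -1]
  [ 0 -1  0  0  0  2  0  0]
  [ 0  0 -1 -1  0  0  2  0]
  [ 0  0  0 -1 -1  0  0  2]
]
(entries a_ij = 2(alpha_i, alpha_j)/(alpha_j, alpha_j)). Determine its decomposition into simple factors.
The diagram associated to this matrix has two connected components: the simple roots {alpha_1, alpha_2, alpha_6} form a chain of 3 nodes with single edges (A_3), and {alpha_3, alpha_4, alpha_5, alpha_7, alpha_8} form a chain of 5 nodes with single edges (A_5). A semisimple Lie algebra decomposes uniquely as the direct sum of simple ideals, one per connected component of its Dynkin diagram, so g ≅ A_3 ⊕ A_5 (dimension 15 + 35 = 50).

type A_3 ⊕ type A_5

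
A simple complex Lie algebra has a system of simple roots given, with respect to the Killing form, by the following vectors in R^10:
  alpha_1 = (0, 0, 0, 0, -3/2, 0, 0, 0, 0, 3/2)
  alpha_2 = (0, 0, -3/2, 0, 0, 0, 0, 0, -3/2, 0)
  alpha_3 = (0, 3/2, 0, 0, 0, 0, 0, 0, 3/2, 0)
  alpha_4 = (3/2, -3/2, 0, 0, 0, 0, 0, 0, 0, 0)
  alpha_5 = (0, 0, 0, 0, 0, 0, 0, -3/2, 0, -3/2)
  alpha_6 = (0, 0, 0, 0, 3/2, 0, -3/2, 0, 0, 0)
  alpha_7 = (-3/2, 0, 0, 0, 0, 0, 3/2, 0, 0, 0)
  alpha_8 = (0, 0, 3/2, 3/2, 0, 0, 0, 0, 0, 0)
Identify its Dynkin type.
Compute the Cartan integers a_ij = 2(alpha_i, alpha_j)/(alpha_j, alpha_j); the resulting 8x8 Cartan matrix is
[[2, 0, 0, 0, -1, -1, 0, 0], [0, 2, -1, 0, 0, 0, 0, -1], [0, -1, 2, -1, 0, 0, 0, 0], [0, 0, -1, 2, 0, 0, -1, 0], [-1, 0, 0, 0, 2, 0, 0, 0], [-1, 0, 0, 0, 0, 2, -1, 0], [0, 0, 0, -1, 0, -1, 2, 0], [0, -1, 0, 0, 0, 0, 0, 2]].
All simple roots have the same length, so the diagram is simply laced. The associated Dynkin diagram is a chain of 8 nodes with single edges (A_8), so the type is A_8 (the algebra sl(9)).

type A_8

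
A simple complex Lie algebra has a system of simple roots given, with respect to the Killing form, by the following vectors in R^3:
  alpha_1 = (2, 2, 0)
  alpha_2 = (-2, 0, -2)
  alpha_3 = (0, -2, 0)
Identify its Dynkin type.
Compute the Cartan integers a_ij = 2(alpha_i, alpha_j)/(alpha_j, alpha_j); the resulting 3x3 Cartan matrix is
[[2, -1, -2], [-1, 2, 0], [-1, 0, 2]].
The roots have two lengths (squared-length ratio 2:1); the short ones are alpha_{3}. The associated Dynkin diagram is a chain of 3 nodes with a double edge at one end; the terminal node there is the unique short simple root (B_3), so the type is B_3 (the algebra so(7)).

B_3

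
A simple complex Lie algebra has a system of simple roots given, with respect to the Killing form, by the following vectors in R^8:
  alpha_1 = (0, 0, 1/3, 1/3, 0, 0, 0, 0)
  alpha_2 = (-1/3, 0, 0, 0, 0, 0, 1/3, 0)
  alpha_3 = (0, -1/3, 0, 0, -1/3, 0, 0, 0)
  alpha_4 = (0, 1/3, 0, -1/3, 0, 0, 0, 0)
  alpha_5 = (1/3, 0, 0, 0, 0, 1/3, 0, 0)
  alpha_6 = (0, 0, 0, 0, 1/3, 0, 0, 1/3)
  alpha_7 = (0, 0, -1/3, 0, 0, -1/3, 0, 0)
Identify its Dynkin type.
Compute the Cartan integers a_ij = 2(alpha_i, alpha_j)/(alpha_j, alpha_j); the resulting 7x7 Cartan matrix is
[[2, 0, 0, -1, 0, 0, -1], [0, 2, 0, 0, -1, 0, 0], [0, 0, 2, -1, 0, -1, 0], [-1, 0, -1, 2, 0, 0, 0], [0, -1, 0, 0, 2, 0, -1], [0, 0, -1, 0, 0, 2, 0], [-1, 0, 0, 0, -1, 0, 2]].
All simple roots have the same length, so the diagram is simply laced. The associated Dynkin diagram is a chain of 7 nodes with single edges (A_7), so the type is A_7 (the algebra sl(8)).

A_7 (sl(8))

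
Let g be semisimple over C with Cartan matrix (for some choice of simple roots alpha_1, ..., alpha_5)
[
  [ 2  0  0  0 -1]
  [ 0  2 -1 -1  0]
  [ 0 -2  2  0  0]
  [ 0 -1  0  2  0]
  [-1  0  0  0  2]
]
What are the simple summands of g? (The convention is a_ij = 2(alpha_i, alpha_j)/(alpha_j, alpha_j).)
A_2 + C_3

The diagram associated to this matrix has two connected components: the simple roots {alpha_1, alpha_5} form a chain of 2 nodes with single edges (A_2), and {alpha_2, alpha_3, alpha_4} form a chain of 3 nodes with a double edge at one end; the terminal node there is the unique long simple root (C_3). A semisimple Lie algebra decomposes uniquely as the direct sum of simple ideals, one per connected component of its Dynkin diagram, so g ≅ A_2 ⊕ C_3 (dimension 8 + 21 = 29).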